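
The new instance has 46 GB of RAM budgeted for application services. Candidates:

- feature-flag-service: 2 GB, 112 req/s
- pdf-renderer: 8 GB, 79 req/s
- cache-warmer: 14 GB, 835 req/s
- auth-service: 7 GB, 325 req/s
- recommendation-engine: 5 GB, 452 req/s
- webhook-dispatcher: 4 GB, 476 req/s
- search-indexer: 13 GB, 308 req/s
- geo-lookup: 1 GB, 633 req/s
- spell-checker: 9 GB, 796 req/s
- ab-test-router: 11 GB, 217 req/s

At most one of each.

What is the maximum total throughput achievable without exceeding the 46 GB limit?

Taking feature-flag-service + cache-warmer + auth-service + recommendation-engine + webhook-dispatcher + geo-lookup + spell-checker: 42 GB used, 3629 in throughput.

3629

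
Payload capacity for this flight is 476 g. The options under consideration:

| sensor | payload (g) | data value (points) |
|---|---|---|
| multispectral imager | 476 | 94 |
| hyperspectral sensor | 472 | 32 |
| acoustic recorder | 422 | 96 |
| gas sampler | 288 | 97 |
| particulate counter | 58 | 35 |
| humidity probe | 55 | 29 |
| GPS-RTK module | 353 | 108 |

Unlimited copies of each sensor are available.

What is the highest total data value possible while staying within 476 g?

280

Best packing: 8×particulate counter — 464 g, 280 total.
No other feasible combination exceeds 280.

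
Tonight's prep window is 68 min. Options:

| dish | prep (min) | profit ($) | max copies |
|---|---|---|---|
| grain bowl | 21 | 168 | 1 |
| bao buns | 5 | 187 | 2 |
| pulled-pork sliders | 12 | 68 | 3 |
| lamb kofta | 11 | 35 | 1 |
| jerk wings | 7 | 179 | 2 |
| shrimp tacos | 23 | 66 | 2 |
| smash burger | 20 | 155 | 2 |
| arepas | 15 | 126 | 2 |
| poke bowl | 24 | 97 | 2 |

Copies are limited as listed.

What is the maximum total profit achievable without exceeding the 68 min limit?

1055

Greedy by ratio would take 2×bao buns + pulled-pork sliders + 2×jerk wings + 2×arepas: 66 min used, total 1052.
Dropping pulled-pork sliders and 2×arepas frees 42 min; slotting in grain bowl + smash burger (41 min) lifts the total to 1055 at 65 min.
Every other selection either busts 68 min or exceeds an availability limit or fails to beat 1055.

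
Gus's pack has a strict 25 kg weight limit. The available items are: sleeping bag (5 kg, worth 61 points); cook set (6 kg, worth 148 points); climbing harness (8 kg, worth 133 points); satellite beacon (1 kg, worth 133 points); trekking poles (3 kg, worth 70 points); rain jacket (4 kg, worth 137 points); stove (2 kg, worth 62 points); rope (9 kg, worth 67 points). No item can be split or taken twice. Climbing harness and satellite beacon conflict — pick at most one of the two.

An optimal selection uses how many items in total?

6

Optimal total is 617.
For example cook set + satellite beacon + trekking poles + rain jacket + stove + rope achieves it, using 25 kg.
All optima have 6 items.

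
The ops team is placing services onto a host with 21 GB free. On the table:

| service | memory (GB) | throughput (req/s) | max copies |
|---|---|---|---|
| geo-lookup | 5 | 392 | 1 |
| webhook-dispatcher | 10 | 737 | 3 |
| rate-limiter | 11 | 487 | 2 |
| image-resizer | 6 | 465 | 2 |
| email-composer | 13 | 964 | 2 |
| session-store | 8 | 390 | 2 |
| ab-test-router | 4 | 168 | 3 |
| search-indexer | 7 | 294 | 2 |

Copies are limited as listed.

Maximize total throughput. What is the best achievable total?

Greedy by ratio would take geo-lookup + 2×image-resizer + ab-test-router: 21 GB used, total 1490.
Dropping image-resizer and ab-test-router frees 10 GB; slotting in webhook-dispatcher (10 GB) lifts the total to 1594 at 21 GB.
No other feasible combination exceeds 1594.

1594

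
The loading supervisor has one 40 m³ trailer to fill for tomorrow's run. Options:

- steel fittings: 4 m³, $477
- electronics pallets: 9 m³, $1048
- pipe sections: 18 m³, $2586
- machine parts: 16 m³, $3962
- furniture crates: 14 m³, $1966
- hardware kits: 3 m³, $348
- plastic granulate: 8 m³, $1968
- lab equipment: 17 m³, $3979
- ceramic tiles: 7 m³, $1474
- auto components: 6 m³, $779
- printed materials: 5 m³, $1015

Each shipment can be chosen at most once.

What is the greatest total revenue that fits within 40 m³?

Greedy by ratio would take steel fittings + machine parts + plastic granulate + ceramic tiles + printed materials: 40 m³ used, total 8896.
The 17 m³ tied up in steel fittings and plastic granulate and printed materials is better spent on lab equipment — total rises to 9415 (40 m³).
No other feasible combination exceeds 9415.

9415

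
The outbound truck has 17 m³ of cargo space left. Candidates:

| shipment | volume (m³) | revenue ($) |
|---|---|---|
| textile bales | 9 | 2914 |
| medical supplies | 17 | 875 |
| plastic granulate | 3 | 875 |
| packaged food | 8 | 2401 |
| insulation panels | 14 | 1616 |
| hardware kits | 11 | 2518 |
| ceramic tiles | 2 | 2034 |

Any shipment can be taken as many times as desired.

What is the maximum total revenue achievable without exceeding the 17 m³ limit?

16272

The ratio ordering already packs tightly: 8×ceramic tiles, 16 m³, 16272.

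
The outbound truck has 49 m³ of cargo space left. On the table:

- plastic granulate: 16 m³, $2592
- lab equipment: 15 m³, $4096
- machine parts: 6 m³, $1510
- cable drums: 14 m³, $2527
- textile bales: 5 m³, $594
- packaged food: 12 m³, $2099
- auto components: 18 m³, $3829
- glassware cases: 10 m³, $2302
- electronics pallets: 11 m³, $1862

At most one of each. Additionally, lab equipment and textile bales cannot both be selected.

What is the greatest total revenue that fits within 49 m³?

11737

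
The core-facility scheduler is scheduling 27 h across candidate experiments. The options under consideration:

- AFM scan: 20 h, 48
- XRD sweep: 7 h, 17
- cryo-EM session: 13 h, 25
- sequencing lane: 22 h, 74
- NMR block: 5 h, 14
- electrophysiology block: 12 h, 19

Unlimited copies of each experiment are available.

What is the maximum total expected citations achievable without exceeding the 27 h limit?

Density check — sequencing lane 3.36, NMR block 2.80, XRD sweep 2.43 are the best per h.
Best packing: sequencing lane + NMR block — 27 h, 88 total.

88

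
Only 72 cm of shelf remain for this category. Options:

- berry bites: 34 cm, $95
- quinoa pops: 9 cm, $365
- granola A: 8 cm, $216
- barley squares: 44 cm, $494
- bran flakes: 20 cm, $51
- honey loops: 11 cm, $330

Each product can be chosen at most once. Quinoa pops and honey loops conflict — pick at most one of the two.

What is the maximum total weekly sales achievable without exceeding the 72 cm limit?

1075

Ranking by ratio (weekly sales/cm): quinoa pops 40.56, honey loops 30.00, granola A 27.00, barley squares 11.23.
Taking quinoa pops + granola A + barley squares: 61 cm used, 1075 in weekly sales.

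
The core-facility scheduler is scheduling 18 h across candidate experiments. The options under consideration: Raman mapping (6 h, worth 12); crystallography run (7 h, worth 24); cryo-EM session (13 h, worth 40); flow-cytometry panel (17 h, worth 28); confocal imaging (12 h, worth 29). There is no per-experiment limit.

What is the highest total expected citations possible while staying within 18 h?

48

Best packing: 2×crystallography run — 14 h, 48 total.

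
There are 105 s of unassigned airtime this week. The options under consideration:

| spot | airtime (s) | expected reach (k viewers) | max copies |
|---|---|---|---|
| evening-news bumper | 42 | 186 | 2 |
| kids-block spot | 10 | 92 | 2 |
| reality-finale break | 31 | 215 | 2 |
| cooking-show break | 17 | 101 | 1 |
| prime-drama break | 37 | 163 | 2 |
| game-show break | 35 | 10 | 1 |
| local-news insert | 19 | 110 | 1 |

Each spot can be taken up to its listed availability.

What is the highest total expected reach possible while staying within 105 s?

724

By expected reach per s: kids-block spot 9.20, reality-finale break 6.94, cooking-show break 5.94 lead.
Filling by ratio: 2×kids-block spot + 2×reality-finale break + cooking-show break for 715, with 6 s left unused.
Dropping cooking-show break frees 17 s; slotting in local-news insert (19 s) lifts the total to 724 at 101 s.
No other feasible combination exceeds 724.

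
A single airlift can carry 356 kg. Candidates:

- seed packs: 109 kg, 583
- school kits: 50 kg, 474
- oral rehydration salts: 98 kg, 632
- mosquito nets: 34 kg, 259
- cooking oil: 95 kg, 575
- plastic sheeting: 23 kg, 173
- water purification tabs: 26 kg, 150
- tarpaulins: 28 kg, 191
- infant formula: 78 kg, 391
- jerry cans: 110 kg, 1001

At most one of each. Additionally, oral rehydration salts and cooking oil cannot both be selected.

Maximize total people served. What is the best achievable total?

Best packing: school kits + oral rehydration salts + mosquito nets + plastic sheeting + tarpaulins + jerry cans — 343 kg, 2730 total.
That's the maximum — no feasible swap from here does better than 2730.

2730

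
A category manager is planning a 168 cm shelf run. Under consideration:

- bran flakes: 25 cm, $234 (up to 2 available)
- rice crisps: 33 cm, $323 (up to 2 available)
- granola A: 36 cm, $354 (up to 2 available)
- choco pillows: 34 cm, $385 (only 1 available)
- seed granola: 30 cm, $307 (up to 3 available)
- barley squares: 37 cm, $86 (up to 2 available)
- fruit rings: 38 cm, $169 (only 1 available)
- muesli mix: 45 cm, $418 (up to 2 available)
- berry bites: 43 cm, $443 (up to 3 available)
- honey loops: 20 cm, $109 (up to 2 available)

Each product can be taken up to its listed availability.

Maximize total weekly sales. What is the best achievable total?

1749

Ranking by ratio (weekly sales/cm): choco pillows 11.32, berry bites 10.30, seed granola 10.23.
The ratio heuristic lands on choco pillows + 3×berry bites (1714) but leaves 5 cm idle.
Dropping 2×berry bites frees 86 cm; slotting in 3×seed granola (90 cm) lifts the total to 1749 at 167 cm.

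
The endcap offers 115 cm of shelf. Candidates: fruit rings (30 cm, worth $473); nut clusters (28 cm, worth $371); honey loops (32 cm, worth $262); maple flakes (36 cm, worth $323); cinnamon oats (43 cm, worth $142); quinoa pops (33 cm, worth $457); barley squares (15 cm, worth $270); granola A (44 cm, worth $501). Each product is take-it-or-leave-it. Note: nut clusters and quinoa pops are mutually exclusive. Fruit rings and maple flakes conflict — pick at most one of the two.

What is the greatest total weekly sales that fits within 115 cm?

Ranking by ratio (weekly sales/cm): barley squares 18.00, fruit rings 15.77, quinoa pops 13.85.
Taking fruit rings + honey loops + quinoa pops + barley squares: 110 cm used, 1462 in weekly sales.
The closest alternative, fruit rings + quinoa pops + granola A, reaches only 1431.

1462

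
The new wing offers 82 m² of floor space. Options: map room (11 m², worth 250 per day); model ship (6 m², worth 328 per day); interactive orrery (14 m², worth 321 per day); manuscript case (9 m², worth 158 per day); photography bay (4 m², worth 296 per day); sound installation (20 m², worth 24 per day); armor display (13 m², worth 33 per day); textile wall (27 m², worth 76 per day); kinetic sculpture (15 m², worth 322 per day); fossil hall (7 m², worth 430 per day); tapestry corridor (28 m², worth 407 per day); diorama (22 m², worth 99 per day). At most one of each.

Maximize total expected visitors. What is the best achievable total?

Density check — photography bay 74.00, fossil hall 61.43, model ship 54.67 are the best per m².
Greedy by ratio would take map room + model ship + interactive orrery + manuscript case + photography bay + armor display + kinetic sculpture + fossil hall: 79 m² used, total 2138.
Replace interactive orrery and armor display with tapestry corridor: the trade gains 53 net, giving 2191 at 80 m².

2191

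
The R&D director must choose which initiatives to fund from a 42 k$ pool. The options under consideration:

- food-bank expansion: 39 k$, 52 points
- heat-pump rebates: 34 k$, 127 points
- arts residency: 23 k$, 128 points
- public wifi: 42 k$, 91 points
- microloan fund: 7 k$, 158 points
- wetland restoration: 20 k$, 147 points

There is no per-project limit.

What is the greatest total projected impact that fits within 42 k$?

Best packing: 6×microloan fund — 42 k$, 948 total.
That's the maximum — no swap from here does better than 948.

948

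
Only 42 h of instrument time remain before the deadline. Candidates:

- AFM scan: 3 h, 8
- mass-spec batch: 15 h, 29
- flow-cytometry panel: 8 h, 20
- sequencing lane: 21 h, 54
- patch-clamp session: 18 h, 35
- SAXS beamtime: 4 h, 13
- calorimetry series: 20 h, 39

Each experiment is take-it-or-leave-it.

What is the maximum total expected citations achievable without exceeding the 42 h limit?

97

Greedy by ratio would take AFM scan + flow-cytometry panel + sequencing lane + SAXS beamtime: 36 h used, total 95.
Replace flow-cytometry panel and SAXS beamtime with patch-clamp session: the trade gains 2 net, giving 97 at 42 h.
That's the maximum — no swap from here does better than 97.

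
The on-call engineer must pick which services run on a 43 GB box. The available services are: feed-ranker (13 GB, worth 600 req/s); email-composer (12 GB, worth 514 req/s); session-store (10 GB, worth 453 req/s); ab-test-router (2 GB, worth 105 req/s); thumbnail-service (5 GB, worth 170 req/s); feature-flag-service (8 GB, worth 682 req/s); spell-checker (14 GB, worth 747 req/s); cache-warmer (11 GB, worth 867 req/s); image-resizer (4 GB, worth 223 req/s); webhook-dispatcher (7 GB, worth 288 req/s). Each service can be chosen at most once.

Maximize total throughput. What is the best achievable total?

2749

Greedy by ratio would take ab-test-router + feature-flag-service + spell-checker + cache-warmer + image-resizer: 39 GB used, total 2624.
Replace ab-test-router and image-resizer with session-store: the trade gains 125 net, giving 2749 at 43 GB.
The closest alternative, thumbnail-service + feature-flag-service + spell-checker + cache-warmer + image-resizer, reaches only 2689.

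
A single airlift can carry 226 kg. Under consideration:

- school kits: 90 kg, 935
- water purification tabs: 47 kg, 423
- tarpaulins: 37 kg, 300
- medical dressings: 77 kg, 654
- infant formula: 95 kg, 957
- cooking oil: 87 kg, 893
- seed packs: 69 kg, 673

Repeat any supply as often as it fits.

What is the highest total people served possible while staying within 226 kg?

2251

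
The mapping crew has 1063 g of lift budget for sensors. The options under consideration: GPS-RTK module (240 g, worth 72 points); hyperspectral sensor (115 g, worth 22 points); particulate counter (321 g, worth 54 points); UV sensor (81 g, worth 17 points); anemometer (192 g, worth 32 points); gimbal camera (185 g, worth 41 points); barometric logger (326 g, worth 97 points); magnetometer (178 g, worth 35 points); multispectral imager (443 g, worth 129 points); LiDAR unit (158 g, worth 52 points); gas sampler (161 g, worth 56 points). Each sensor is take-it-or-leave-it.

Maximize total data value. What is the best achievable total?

312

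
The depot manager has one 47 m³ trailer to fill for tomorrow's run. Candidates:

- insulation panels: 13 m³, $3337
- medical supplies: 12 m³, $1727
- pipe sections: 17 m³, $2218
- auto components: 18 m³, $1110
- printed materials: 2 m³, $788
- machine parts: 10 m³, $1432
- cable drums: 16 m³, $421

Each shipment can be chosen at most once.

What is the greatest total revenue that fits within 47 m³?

Ranking by ratio (revenue/m³): printed materials 394.00, insulation panels 256.69, medical supplies 143.92.
Greedy by ratio would take insulation panels + medical supplies + printed materials + machine parts: 37 m³ used, total 7284.
Dropping machine parts frees 10 m³; slotting in pipe sections (17 m³) lifts the total to 8070 at 44 m³.
The spare 3 m³ is too small for any remaining shipment, and no exchange beats 8070.

8070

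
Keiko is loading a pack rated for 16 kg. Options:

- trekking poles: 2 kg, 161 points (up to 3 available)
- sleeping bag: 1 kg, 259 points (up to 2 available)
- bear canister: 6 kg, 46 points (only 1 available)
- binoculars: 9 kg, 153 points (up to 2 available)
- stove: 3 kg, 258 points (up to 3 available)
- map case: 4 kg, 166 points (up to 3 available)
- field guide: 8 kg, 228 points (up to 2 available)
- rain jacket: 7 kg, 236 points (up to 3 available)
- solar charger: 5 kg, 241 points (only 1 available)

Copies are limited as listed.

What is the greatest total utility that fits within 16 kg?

Taking 2×trekking poles + 2×sleeping bag + 3×stove: 15 kg used, 1614 in utility.
No other feasible combination exceeds 1614.

1614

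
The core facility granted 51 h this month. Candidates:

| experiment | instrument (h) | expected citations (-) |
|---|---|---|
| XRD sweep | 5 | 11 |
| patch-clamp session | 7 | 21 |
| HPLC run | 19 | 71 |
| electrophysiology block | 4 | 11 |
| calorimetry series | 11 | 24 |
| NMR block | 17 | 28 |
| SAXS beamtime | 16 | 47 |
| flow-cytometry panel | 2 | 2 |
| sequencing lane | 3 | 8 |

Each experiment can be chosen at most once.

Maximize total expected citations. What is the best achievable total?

161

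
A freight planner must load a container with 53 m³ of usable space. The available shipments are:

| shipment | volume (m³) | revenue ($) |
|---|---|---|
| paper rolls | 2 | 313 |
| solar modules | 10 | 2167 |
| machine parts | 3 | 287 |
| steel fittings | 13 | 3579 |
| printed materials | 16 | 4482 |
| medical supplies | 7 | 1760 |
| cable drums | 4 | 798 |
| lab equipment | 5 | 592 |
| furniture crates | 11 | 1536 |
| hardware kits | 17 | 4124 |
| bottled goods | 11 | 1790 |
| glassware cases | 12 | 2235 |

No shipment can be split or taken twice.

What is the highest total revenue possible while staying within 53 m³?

The ratio ordering already packs tightly: steel fittings + printed materials + medical supplies + hardware kits, 53 m³, 13945.
Every other selection either busts 53 m³ or fails to beat 13945.

13945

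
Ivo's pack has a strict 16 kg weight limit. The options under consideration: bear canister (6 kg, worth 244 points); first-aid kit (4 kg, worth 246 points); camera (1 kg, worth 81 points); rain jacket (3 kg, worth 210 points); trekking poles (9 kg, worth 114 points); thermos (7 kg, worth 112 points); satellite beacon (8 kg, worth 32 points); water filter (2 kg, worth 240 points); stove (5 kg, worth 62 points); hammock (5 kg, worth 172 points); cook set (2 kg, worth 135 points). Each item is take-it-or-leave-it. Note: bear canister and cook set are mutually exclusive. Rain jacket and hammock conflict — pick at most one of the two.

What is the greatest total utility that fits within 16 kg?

1021

By utility per kg: water filter 120.00, camera 81.00, rain jacket 70.00 lead.
The ratio heuristic lands on first-aid kit + camera + rain jacket + water filter + cook set (912) but leaves 4 kg idle.
The 2 kg tied up in cook set is better spent on bear canister — total rises to 1021 (16 kg).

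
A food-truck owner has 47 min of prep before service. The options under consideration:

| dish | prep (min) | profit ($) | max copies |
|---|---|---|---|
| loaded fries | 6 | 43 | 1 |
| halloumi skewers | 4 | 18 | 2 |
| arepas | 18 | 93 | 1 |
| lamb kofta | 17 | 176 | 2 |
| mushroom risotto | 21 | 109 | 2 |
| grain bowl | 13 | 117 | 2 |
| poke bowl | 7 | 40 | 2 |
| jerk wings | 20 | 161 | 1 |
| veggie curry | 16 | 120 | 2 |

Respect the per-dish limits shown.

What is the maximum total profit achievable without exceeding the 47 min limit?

Density check — lamb kofta 10.35, grain bowl 9.00, jerk wings 8.05 are the best per min.
The ratio ordering already packs tightly: 2×lamb kofta + grain bowl, 47 min, 469.
That's the maximum — no swap from here does better than 469.

469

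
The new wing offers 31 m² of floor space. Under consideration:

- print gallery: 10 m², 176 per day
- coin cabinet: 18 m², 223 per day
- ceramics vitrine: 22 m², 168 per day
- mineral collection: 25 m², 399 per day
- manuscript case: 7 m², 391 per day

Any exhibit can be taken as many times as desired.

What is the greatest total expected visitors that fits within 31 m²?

1564

4×manuscript case uses 28 of the 31 m² and totals 1564.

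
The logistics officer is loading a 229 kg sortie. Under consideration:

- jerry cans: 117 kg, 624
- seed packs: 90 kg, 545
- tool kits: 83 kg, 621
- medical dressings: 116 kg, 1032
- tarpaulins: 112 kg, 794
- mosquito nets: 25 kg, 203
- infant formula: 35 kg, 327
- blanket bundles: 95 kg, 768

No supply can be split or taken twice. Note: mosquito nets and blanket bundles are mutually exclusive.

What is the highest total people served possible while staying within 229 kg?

The ratio heuristic lands on medical dressings + mosquito nets + infant formula (1562) but leaves 53 kg idle.
Dropping infant formula frees 35 kg; slotting in tool kits (83 kg) lifts the total to 1856 at 224 kg.
An exhaustive check of the 256 subsets confirms 1856.

1856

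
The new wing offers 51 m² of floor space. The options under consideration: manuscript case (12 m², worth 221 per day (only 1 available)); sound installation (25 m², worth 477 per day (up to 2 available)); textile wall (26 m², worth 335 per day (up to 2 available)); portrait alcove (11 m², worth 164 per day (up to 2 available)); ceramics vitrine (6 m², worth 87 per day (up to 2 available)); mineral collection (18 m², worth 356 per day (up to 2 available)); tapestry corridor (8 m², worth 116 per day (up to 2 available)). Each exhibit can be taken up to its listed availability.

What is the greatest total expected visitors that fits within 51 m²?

Density check — mineral collection 19.78, sound installation 19.08, manuscript case 18.42, portrait alcove 14.91 are the best per m².
Taking the top-ratio exhibits first gives manuscript case + 2×mineral collection for 933 (48 m²).
Dropping manuscript case and 2×mineral collection frees 48 m²; slotting in 2×sound installation (50 m²) lifts the total to 954 at 50 m².
The spare 1 m² is too small for any remaining exhibit, and no exchange beats 954.

954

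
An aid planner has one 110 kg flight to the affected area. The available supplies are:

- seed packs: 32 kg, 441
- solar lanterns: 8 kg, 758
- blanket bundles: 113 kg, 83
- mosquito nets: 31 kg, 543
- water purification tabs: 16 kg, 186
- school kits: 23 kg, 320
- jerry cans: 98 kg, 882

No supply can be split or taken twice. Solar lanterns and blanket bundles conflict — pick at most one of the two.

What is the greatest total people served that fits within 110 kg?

2248

By people served per kg: solar lanterns 94.75, mosquito nets 17.52, school kits 13.91, seed packs 13.78 lead.
Best packing: seed packs + solar lanterns + mosquito nets + water purification tabs + school kits — 110 kg, 2248 total.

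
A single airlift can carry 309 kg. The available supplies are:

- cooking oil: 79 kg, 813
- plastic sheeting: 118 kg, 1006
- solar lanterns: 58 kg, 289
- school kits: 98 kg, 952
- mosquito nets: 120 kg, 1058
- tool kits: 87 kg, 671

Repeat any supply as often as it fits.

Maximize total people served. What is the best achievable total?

Greedy by ratio would take 3×cooking oil + solar lanterns: 295 kg used, total 2728.
The 295 kg tied up in 3×cooking oil and solar lanterns is better spent on 3×school kits — total rises to 2856 (294 kg).
That's the maximum — no swap from here does better than 2856.

2856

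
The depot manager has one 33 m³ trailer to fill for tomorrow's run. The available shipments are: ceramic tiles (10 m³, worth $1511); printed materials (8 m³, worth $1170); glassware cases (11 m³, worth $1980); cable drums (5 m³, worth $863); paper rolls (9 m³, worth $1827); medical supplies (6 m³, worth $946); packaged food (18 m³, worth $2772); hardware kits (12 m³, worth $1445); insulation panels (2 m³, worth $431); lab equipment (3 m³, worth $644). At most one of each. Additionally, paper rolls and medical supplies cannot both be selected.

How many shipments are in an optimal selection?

5

The maximum revenue within 33 m³ is 6052.
One optimal bundle: printed materials + glassware cases + paper rolls + insulation panels + lab equipment (33 m³).
Any selection reaching 6052 contains exactly 5 shipments.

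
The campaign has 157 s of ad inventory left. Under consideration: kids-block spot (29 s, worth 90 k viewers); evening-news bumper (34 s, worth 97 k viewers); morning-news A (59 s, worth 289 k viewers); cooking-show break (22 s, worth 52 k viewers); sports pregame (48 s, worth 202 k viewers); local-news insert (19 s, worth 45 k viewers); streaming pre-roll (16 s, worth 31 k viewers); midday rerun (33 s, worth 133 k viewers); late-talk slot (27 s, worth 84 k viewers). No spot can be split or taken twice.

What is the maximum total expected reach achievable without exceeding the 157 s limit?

655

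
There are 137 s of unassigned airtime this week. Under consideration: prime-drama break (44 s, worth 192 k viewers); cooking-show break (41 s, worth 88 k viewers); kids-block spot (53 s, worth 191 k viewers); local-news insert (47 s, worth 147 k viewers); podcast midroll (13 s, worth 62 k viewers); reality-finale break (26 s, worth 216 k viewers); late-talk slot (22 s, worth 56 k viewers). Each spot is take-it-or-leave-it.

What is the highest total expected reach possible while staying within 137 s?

Ranking by ratio (expected reach/s): reality-finale break 8.31, podcast midroll 4.77, prime-drama break 4.36.
Taking prime-drama break + kids-block spot + podcast midroll + reality-finale break: 136 s used, 661 in expected reach.
Next best is prime-drama break + local-news insert + podcast midroll + reality-finale break at 617 (130 s) — short by 44.

661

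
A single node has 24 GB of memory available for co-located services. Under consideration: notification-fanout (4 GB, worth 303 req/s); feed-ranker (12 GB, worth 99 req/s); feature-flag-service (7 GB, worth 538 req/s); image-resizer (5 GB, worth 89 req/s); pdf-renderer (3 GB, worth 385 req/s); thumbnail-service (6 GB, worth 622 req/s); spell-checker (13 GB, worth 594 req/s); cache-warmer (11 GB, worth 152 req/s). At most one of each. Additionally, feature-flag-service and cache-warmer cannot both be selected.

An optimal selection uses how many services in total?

4

Best achievable throughput is 1848.
One optimal bundle: notification-fanout + feature-flag-service + pdf-renderer + thumbnail-service (20 GB).
Every optimal selection uses 4 services.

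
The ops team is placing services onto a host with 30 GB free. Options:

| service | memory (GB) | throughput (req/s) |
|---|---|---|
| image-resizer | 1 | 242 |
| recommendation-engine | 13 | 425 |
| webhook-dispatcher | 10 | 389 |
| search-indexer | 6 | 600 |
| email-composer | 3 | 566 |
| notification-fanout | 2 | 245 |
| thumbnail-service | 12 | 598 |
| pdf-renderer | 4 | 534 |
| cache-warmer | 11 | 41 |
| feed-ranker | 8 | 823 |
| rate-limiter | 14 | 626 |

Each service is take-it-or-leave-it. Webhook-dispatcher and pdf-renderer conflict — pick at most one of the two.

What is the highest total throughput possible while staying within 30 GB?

Image-resizer + search-indexer + email-composer + notification-fanout + pdf-renderer + feed-ranker uses 24 of the 30 GB and totals 3010.
Next best is image-resizer + email-composer + notification-fanout + thumbnail-service + pdf-renderer + feed-ranker at 3008 (30 GB) — short by 2.

3010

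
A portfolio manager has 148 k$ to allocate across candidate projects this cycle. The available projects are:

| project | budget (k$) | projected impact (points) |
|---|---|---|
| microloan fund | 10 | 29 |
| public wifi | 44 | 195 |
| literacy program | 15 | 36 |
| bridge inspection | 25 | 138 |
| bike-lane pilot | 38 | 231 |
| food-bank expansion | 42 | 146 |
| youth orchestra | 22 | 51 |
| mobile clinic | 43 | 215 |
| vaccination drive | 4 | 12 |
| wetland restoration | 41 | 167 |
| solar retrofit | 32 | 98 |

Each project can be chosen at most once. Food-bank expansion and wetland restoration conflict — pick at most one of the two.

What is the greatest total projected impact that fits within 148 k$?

751

Density check — bike-lane pilot 6.08, bridge inspection 5.52, mobile clinic 5.00, public wifi 4.43 are the best per k$.
Bridge inspection + bike-lane pilot + mobile clinic + wetland restoration uses 147 of the 148 k$ and totals 751.
Next best is public wifi + bridge inspection + bike-lane pilot + wetland restoration at 731 (148 k$) — short by 20.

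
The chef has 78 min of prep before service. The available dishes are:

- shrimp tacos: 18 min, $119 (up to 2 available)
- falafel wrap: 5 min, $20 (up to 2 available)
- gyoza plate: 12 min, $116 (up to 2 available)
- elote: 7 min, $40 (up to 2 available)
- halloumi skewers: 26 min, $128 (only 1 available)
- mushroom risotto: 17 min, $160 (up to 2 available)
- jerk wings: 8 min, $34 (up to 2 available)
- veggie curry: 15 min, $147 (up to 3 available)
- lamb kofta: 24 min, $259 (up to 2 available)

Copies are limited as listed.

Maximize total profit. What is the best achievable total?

812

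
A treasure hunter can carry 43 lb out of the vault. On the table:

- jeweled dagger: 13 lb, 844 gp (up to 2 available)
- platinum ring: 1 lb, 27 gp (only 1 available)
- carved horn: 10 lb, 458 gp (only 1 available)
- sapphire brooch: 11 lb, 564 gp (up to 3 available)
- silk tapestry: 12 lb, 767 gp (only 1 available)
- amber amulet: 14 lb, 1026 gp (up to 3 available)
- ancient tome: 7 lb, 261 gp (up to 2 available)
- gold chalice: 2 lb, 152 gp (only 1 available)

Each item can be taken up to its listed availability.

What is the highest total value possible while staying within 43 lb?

By value per lb: gold chalice 76.00, amber amulet 73.29, jeweled dagger 64.92, silk tapestry 63.92 lead.
Taking the top-ratio items first gives jeweled dagger + 2×amber amulet + gold chalice for 3048 (43 lb).
The 15 lb tied up in jeweled dagger and gold chalice is better spent on platinum ring + amber amulet — total rises to 3105 (43 lb).

3105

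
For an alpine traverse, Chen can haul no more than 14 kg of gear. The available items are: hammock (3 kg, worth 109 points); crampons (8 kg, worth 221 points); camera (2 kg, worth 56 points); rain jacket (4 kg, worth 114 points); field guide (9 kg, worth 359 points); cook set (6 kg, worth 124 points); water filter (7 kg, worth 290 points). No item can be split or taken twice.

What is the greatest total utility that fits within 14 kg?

Greedy by ratio would take hammock + rain jacket + water filter: 14 kg used, total 513.
Dropping rain jacket and water filter frees 11 kg; slotting in camera + field guide (11 kg) lifts the total to 524 at 14 kg.
Next best is hammock + rain jacket + water filter at 513 (14 kg) — short by 11.

524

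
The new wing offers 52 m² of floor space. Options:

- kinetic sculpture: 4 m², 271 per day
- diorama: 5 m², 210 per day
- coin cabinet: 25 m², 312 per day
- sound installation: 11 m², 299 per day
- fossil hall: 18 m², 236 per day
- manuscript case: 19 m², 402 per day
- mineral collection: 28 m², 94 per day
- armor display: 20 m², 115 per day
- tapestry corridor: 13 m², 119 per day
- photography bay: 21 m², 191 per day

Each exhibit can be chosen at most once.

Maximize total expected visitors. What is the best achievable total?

1301

Taking kinetic sculpture + diorama + sound installation + manuscript case + tapestry corridor: 52 m² used, 1301 in expected visitors.
Every other selection either busts 52 m² or fails to beat 1301.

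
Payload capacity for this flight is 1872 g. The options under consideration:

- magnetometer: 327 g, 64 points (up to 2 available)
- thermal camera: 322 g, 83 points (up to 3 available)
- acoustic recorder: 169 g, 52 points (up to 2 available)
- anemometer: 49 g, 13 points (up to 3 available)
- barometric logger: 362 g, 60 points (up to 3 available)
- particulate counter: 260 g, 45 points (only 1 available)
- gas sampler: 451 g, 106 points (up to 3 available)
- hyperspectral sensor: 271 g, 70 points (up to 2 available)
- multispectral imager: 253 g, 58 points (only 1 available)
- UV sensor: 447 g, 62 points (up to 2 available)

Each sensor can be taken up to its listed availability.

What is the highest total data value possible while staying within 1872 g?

493

Taking the top-ratio sensors first gives 2×thermal camera + 2×acoustic recorder + 3×anemometer + 2×hyperspectral sensor for 449 (1671 g).
Replace 3×anemometer with thermal camera: the trade gains 44 net, giving 493 at 1846 g.
That's the maximum — no swap from here does better than 493.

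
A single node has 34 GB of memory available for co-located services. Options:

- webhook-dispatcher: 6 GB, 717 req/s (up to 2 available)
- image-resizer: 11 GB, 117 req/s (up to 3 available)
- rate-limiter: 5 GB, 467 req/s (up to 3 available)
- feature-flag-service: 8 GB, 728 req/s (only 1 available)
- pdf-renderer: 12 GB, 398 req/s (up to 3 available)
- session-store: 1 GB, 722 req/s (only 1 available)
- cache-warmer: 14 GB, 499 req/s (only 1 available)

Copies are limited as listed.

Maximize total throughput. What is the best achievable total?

Filling by ratio: 2×webhook-dispatcher + 3×rate-limiter + session-store for 3557, with 6 GB left unused.
Dropping rate-limiter frees 5 GB; slotting in feature-flag-service (8 GB) lifts the total to 3818 at 31 GB.
That's the maximum — no swap from here does better than 3818.

3818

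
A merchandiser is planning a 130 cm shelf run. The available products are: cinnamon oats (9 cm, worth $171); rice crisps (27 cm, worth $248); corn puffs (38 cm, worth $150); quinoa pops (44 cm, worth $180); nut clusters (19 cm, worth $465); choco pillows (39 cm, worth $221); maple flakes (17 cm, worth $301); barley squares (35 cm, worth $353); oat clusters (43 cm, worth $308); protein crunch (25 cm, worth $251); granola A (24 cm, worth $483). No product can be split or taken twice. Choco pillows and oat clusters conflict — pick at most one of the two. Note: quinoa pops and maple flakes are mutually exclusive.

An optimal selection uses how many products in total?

6

The maximum weekly sales within 130 cm is 2024.
cinnamon oats + nut clusters + maple flakes + barley squares + protein crunch + granola A hits 2024 at 129 cm.
Every optimal selection uses 6 products.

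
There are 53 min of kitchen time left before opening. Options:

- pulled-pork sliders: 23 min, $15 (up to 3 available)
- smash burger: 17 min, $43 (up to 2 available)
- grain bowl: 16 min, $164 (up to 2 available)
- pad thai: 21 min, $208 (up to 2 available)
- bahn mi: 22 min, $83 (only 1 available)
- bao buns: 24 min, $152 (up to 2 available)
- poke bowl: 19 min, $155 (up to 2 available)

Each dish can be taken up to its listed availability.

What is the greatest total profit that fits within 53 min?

Best packing: 2×grain bowl + pad thai — 53 min, 536 total.

536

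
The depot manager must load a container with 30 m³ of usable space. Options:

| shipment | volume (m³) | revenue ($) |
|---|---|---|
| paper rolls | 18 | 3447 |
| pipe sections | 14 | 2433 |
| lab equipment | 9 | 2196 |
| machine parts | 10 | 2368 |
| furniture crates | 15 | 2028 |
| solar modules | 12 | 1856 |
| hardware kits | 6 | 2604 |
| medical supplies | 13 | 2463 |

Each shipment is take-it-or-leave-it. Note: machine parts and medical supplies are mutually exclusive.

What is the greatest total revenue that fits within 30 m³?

7405

Filling by ratio: lab equipment + machine parts + hardware kits for 7168, with 5 m³ left unused.
The 9 m³ tied up in lab equipment is better spent on pipe sections — total rises to 7405 (30 m³).
The closest alternative, lab equipment + hardware kits + medical supplies, reaches only 7263.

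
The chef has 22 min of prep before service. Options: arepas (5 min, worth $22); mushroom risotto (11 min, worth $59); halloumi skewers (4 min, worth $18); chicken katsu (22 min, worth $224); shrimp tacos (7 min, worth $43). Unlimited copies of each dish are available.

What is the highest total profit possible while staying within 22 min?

Chicken katsu uses 22 of the 22 min and totals 224.
That's the maximum — no swap from here does better than 224.

224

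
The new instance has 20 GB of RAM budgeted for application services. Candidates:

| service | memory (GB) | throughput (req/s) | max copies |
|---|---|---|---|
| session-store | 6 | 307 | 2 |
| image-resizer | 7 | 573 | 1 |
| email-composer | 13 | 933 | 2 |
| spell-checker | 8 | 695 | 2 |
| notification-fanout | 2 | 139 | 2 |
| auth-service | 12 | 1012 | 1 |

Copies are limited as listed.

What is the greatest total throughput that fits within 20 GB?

A density-first pass picks 2×spell-checker + 2×notification-fanout — 1668 at 20 GB.
Replace spell-checker and 2×notification-fanout with auth-service: the trade gains 39 net, giving 1707 at 20 GB.
Every other selection either busts 20 GB or exceeds an availability limit or fails to beat 1707.

1707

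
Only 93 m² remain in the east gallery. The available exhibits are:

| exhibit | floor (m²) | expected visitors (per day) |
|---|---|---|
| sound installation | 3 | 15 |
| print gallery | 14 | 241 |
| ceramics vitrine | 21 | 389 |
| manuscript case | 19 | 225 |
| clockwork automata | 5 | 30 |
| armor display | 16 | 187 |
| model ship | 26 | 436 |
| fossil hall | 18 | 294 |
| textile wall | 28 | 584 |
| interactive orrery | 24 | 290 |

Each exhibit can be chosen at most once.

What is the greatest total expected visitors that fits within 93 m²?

1703

Filling by ratio: sound installation + print gallery + ceramics vitrine + model ship + textile wall for 1665, with 1 m² left unused.
Replace sound installation and print gallery with fossil hall: the trade gains 38 net, giving 1703 at 93 m².
That's the maximum — no swap from here does better than 1703.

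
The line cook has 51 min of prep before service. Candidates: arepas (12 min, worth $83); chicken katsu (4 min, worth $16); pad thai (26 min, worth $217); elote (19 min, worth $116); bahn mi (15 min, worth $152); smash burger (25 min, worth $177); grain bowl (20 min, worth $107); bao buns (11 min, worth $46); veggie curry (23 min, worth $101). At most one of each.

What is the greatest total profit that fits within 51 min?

394

Density check — bahn mi 10.13, pad thai 8.35, smash burger 7.08, arepas 6.92 are the best per min.
A density-first pass picks chicken katsu + pad thai + bahn mi — 385 at 45 min.
Replace chicken katsu and bahn mi with smash burger: the trade gains 9 net, giving 394 at 51 min.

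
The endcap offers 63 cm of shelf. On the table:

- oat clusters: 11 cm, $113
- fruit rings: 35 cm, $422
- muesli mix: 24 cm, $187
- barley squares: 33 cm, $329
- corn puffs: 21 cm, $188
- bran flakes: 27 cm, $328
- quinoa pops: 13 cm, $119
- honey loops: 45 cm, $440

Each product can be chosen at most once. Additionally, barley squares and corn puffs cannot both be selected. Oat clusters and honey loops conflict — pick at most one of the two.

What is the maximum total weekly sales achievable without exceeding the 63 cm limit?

750

Density check — bran flakes 12.15, fruit rings 12.06, oat clusters 10.27, barley squares 9.97 are the best per cm.
Fruit rings + bran flakes uses 62 of the 63 cm and totals 750.
Nothing else feasible within 63 cm beats 750.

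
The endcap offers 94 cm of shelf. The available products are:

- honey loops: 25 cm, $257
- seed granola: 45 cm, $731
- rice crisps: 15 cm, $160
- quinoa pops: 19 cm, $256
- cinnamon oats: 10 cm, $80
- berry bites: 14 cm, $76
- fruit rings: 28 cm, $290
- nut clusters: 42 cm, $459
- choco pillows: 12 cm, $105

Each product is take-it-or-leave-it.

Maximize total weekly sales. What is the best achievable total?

A density-first pass picks seed granola + rice crisps + quinoa pops + choco pillows — 1252 at 91 cm.
The 27 cm tied up in rice crisps and choco pillows is better spent on fruit rings — total rises to 1277 (92 cm).
Every other selection either busts 94 cm or fails to beat 1277.

1277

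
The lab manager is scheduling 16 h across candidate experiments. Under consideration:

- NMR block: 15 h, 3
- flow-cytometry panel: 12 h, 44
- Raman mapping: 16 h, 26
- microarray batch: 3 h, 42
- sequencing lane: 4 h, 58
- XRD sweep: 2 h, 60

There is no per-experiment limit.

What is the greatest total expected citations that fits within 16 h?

Ranking by ratio (expected citations/h): XRD sweep 30.00, sequencing lane 14.50, microarray batch 14.00.
Best packing: 8×XRD sweep — 16 h, 480 total.
Every other selection either busts 16 h or fails to beat 480.

480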